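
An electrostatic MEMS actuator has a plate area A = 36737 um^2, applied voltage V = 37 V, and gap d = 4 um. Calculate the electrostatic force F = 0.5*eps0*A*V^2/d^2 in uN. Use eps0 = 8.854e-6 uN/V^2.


Step 1: Identify parameters.
eps0 = 8.854e-6 uN/V^2, A = 36737 um^2, V = 37 V, d = 4 um
Step 2: Compute V^2 = 37^2 = 1369
Step 3: Compute d^2 = 4^2 = 16
Step 4: F = 0.5 * 8.854e-6 * 36737 * 1369 / 16
F = 13.915 uN


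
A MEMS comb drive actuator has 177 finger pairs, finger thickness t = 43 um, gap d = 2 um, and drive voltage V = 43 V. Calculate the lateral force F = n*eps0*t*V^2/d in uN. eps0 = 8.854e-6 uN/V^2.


Step 1: Parameters: n=177, eps0=8.854e-6 uN/V^2, t=43 um, V=43 V, d=2 um
Step 2: V^2 = 1849
Step 3: F = 177 * 8.854e-6 * 43 * 1849 / 2
F = 62.3 uN


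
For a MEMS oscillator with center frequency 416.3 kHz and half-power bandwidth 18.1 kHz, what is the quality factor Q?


Step 1: Q = f0 / bandwidth
Step 2: Q = 416.3 / 18.1
Q = 23.0


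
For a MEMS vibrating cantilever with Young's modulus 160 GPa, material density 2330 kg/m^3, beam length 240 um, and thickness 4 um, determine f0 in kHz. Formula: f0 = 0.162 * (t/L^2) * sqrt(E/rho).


Step 1: Convert units to SI.
t_SI = 4e-6 m, L_SI = 240e-6 m
Step 2: Calculate sqrt(E/rho).
sqrt(160e9 / 2330) = 8286.71 m/s
Step 3: Compute f0.
f0 = 0.162 * 4e-6 / (240e-6)^2 * 8286.71 = 93225.5 Hz = 93.23 kHz


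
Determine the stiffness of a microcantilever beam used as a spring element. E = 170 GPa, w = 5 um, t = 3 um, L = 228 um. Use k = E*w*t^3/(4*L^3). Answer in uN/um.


Step 1: Convert E to consistent units (1 GPa = 1000 uN/um^2).
E = 170 GPa = 170000 uN/um^2
Step 2: Compute t^3 = 3^3 = 27
Step 3: Compute L^3 = 228^3 = 11852352
Step 4: k = 170000 * 5 * 27 / (4 * 11852352)
k = 0.4841 uN/um


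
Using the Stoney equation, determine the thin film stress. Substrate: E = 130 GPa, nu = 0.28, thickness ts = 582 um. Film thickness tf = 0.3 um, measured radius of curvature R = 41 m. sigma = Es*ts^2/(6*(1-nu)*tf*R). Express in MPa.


Step 1: Compute numerator: Es * ts^2 = 130 * 582^2 = 44034120 (GPa*um^2)
Step 2: Compute denominator (R in um): 6*(1-nu)*tf*R = 6*0.72*0.3*41e6 = 53136000.0 (um^2)
Step 3: sigma (GPa) = 44034120 / 53136000.0 = 8.28706e-01 GPa
Step 4: Convert to MPa (x1000): sigma = 828.7 MPa


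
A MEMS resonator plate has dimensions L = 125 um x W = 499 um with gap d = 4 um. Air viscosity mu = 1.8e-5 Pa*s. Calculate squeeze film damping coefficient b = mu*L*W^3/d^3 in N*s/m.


Step 1: Convert to SI.
L = 125e-6 m, W = 499e-6 m, d = 4e-6 m
Step 2: W^3 = (499e-6)^3 = 1.24e-10 m^3
Step 3: d^3 = (4e-6)^3 = 6.40e-17 m^3
Step 4: b = 1.8e-5 * 125e-6 * 1.24e-10 / 6.40e-17
b = 4.37e-03 N*s/m


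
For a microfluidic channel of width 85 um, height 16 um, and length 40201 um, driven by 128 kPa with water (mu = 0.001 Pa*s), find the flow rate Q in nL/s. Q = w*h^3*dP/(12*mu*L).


Step 1: Convert all dimensions to SI (meters).
w = 85e-6 m, h = 16e-6 m, L = 40201e-6 m, dP = 128e3 Pa
Step 2: Q = w * h^3 * dP / (12 * mu * L)
Q = 85e-6 * (16e-6)^3 * 128e3 / (12 * 0.001 * 40201e-6) = 9.237846e-11 m^3/s
Step 3: Convert Q from m^3/s to nL/s (1 m^3 = 1e12 nL, so multiply by 1e12).
Q = 92.378 nL/s


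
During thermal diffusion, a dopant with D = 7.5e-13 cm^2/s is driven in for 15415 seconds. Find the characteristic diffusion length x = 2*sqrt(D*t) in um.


Step 1: Compute D*t = 7.5e-13 * 15415 = 1.156125e-08 cm^2
Step 2: sqrt(D*t) = 1.0752e-04 cm
Step 3: x = 2 * 1.0752e-04 cm = 2.1504e-04 cm
Step 4: Convert to um (1 cm = 1e4 um): x = 2.15 um


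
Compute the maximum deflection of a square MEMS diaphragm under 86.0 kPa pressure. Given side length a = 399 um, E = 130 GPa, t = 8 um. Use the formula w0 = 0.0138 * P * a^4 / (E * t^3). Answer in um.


Step 1: Convert pressure to compatible units (E is in GPa, so P in GPa).
P = 86.0 kPa = 86.0e-6 GPa
Step 2: Compute numerator: 0.0138 * P * a^4.
a^4 = 399^4 = 25344958401
numerator = 0.0138 * 86.0e-6 * 25344958401 = 3.00794e+04
Step 3: Compute denominator: E * t^3 = 130 * 8^3 = 66560
Step 4: w0 = numerator / denominator = 3.00794e+04 / 66560 = 0.4519 um


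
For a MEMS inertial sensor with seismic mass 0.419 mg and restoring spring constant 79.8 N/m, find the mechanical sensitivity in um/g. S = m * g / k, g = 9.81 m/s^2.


Step 1: Convert mass: m = 0.419 mg = 4.19e-07 kg
Step 2: S = m * g / k = 4.19e-07 * 9.81 / 79.8
Step 3: S = 5.15e-08 m/g
Step 4: Convert to um/g: S = 0.052 um/g


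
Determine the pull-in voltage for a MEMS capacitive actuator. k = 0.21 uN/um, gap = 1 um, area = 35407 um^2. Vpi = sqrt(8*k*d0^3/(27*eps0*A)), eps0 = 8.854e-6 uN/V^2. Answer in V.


Step 1: Compute numerator: 8 * k * d0^3 = 8 * 0.21 * 1^3 = 1.68
Step 2: Compute denominator: 27 * eps0 * A = 27 * 8.854e-6 * 35407 = 8.464327
Step 3: Vpi = sqrt(1.68 / 8.464327)
Vpi = 0.45 V


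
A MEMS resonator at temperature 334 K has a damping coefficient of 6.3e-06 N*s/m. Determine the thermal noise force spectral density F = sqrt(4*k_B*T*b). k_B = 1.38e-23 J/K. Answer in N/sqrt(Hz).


Step 1: Compute 4 * k_B * T * b
= 4 * 1.38e-23 * 334 * 6.3e-06
= 1.1615e-25 N^2/Hz
Step 2: F_noise = sqrt(1.1615e-25)
F_noise = 3.41e-13 N/sqrt(Hz)


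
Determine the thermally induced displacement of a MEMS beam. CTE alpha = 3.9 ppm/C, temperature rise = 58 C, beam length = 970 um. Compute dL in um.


Step 1: Convert CTE: alpha = 3.9 ppm/C = 3.9e-6 /C
Step 2: dL = 3.9e-6 * 58 * 970
dL = 0.2194 um


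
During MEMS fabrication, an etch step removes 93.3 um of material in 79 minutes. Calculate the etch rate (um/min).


Step 1: Etch rate = depth / time
Step 2: rate = 93.3 / 79
rate = 1.181 um/min


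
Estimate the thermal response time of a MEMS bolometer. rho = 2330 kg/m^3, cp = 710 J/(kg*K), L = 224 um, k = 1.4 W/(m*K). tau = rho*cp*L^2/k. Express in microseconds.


Step 1: Convert L to m: L = 224e-6 m
Step 2: L^2 = (224e-6)^2 = 5.0176e-08 m^2
Step 3: tau = 2330 * 710 * 5.0176e-08 / 1.4 = 5.9290112e-02 s
Step 4: Convert to microseconds (multiply by 1e6).
tau = 59290.112 us


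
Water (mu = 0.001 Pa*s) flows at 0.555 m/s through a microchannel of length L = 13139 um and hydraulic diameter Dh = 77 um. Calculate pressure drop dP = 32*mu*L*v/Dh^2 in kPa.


Step 1: Convert to SI: L = 13139e-6 m, Dh = 77e-6 m
Step 2: dP = 32 * 0.001 * 13139e-6 * 0.555 / (77e-6)^2
Step 3: dP = 39357.17 Pa
Step 4: Convert to kPa: dP = 39.36 kPa


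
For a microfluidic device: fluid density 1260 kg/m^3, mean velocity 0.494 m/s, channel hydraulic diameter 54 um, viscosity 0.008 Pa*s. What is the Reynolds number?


Step 1: Convert Dh to meters: Dh = 54e-6 m
Step 2: Re = rho * v * Dh / mu
Re = 1260 * 0.494 * 54e-6 / 0.008
Re = 4.201


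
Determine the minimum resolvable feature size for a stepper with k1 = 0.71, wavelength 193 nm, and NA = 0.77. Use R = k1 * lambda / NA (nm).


Step 1: Identify values: k1 = 0.71, lambda = 193 nm, NA = 0.77
Step 2: R = k1 * lambda / NA
R = 0.71 * 193 / 0.77
R = 178.0 nm


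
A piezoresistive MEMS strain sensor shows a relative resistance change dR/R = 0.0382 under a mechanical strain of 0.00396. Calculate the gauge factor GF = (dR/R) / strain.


Step 1: Identify values.
dR/R = 0.0382, strain = 0.00396
Step 2: GF = (dR/R) / strain = 0.0382 / 0.00396
GF = 9.6


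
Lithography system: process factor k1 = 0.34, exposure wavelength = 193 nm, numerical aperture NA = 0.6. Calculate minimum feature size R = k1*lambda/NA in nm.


Step 1: Identify values: k1 = 0.34, lambda = 193 nm, NA = 0.6
Step 2: R = k1 * lambda / NA
R = 0.34 * 193 / 0.6
R = 109.4 nm


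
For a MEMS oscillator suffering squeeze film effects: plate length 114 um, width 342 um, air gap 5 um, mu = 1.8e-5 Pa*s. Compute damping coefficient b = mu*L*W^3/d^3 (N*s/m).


Step 1: Convert to SI.
L = 114e-6 m, W = 342e-6 m, d = 5e-6 m
Step 2: W^3 = (342e-6)^3 = 4.00e-11 m^3
Step 3: d^3 = (5e-6)^3 = 1.25e-16 m^3
Step 4: b = 1.8e-5 * 114e-6 * 4.00e-11 / 1.25e-16
b = 6.57e-04 N*s/m


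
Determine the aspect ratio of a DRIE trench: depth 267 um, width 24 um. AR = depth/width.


Step 1: AR = depth / width
Step 2: AR = 267 / 24
AR = 11.1


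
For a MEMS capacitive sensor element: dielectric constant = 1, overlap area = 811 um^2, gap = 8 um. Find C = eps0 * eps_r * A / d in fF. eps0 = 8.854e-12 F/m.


Step 1: Convert area to m^2: A = 811e-12 m^2
Step 2: Convert gap to m: d = 8e-6 m
Step 3: C = eps0 * eps_r * A / d
C = 8.854e-12 * 1 * 811e-12 / 8e-6
Step 4: Convert to fF (multiply by 1e15).
C = 0.9 fF


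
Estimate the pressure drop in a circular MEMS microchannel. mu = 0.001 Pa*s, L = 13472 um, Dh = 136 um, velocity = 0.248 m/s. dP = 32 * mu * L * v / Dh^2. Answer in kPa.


Step 1: Convert to SI: L = 13472e-6 m, Dh = 136e-6 m
Step 2: dP = 32 * 0.001 * 13472e-6 * 0.248 / (136e-6)^2
Step 3: dP = 5780.37 Pa
Step 4: Convert to kPa: dP = 5.78 kPa


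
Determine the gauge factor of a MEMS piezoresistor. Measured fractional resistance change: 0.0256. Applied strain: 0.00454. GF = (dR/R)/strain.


Step 1: Identify values.
dR/R = 0.0256, strain = 0.00454
Step 2: GF = (dR/R) / strain = 0.0256 / 0.00454
GF = 5.6


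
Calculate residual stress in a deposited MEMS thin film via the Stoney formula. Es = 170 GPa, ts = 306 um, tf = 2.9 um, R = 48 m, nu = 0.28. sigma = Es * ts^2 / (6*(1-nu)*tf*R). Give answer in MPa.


Step 1: Compute numerator: Es * ts^2 = 170 * 306^2 = 15918120 (GPa*um^2)
Step 2: Compute denominator (R in um): 6*(1-nu)*tf*R = 6*0.72*2.9*48e6 = 601344000.0 (um^2)
Step 3: sigma (GPa) = 15918120 / 601344000.0 = 2.6471e-02 GPa
Step 4: Convert to MPa (x1000): sigma = 26.5 MPa


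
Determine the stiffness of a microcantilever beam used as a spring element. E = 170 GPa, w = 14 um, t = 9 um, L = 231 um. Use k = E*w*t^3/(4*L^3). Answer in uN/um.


Step 1: Convert E to consistent units (1 GPa = 1000 uN/um^2).
E = 170 GPa = 170000 uN/um^2
Step 2: Compute t^3 = 9^3 = 729
Step 3: Compute L^3 = 231^3 = 12326391
Step 4: k = 170000 * 14 * 729 / (4 * 12326391)
k = 35.1891 uN/um


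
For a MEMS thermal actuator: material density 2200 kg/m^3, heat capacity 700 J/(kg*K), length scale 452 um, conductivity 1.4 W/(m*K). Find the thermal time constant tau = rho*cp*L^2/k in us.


Step 1: Convert L to m: L = 452e-6 m
Step 2: L^2 = (452e-6)^2 = 2.04304e-07 m^2
Step 3: tau = 2200 * 700 * 2.04304e-07 / 1.4 = 2.247344e-01 s
Step 4: Convert to microseconds (multiply by 1e6).
tau = 224734.4 us


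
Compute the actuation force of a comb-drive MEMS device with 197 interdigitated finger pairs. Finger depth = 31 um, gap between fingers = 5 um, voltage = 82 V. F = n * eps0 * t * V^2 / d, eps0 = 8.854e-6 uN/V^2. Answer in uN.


Step 1: Parameters: n=197, eps0=8.854e-6 uN/V^2, t=31 um, V=82 V, d=5 um
Step 2: V^2 = 6724
Step 3: F = 197 * 8.854e-6 * 31 * 6724 / 5
F = 72.715 uN


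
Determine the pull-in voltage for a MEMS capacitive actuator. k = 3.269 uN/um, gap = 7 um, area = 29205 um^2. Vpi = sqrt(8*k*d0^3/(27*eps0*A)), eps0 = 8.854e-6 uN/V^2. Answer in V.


Step 1: Compute numerator: 8 * k * d0^3 = 8 * 3.269 * 7^3 = 8970.136
Step 2: Compute denominator: 27 * eps0 * A = 27 * 8.854e-6 * 29205 = 6.981689
Step 3: Vpi = sqrt(8970.136 / 6.981689)
Vpi = 35.84 V


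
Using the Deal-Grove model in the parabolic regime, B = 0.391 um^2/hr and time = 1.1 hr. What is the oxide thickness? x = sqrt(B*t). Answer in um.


Step 1: Compute B*t = 0.391 * 1.1 = 0.4301
Step 2: x = sqrt(0.4301)
x = 0.656 um


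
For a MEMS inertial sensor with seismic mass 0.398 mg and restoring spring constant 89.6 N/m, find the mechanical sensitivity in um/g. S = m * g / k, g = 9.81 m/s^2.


Step 1: Convert mass: m = 0.398 mg = 3.98e-07 kg
Step 2: S = m * g / k = 3.98e-07 * 9.81 / 89.6
Step 3: S = 4.36e-08 m/g
Step 4: Convert to um/g: S = 0.044 um/g


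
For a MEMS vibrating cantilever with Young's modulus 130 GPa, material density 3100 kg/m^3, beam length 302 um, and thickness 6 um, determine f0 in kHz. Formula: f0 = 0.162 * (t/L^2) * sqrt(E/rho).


Step 1: Convert units to SI.
t_SI = 6e-6 m, L_SI = 302e-6 m
Step 2: Calculate sqrt(E/rho).
sqrt(130e9 / 3100) = 6475.76 m/s
Step 3: Compute f0.
f0 = 0.162 * 6e-6 / (302e-6)^2 * 6475.76 = 69014.9 Hz = 69.01 kHz


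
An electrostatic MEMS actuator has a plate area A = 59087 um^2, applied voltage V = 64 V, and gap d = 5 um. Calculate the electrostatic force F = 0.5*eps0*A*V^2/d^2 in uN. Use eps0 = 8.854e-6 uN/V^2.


Step 1: Identify parameters.
eps0 = 8.854e-6 uN/V^2, A = 59087 um^2, V = 64 V, d = 5 um
Step 2: Compute V^2 = 64^2 = 4096
Step 3: Compute d^2 = 5^2 = 25
Step 4: F = 0.5 * 8.854e-6 * 59087 * 4096 / 25
F = 42.857 uN


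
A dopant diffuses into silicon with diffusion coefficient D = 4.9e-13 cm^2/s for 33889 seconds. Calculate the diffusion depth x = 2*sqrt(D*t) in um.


Step 1: Compute D*t = 4.9e-13 * 33889 = 1.660561e-08 cm^2
Step 2: sqrt(D*t) = 1.28863e-04 cm
Step 3: x = 2 * 1.28863e-04 cm = 2.57726e-04 cm
Step 4: Convert to um (1 cm = 1e4 um): x = 2.577 um


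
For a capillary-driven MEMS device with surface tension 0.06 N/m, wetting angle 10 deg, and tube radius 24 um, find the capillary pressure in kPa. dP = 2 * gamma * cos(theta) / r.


Step 1: cos(10 deg) = 0.9848
Step 2: Convert r to m: r = 24e-6 m
Step 3: dP = 2 * 0.06 * 0.9848 / 24e-6 = 4924.0 Pa
Step 4: Convert Pa to kPa (divide by 1000).
dP = 4.92 kPa


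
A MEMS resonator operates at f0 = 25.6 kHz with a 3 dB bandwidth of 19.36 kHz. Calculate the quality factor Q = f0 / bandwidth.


Step 1: Q = f0 / bandwidth
Step 2: Q = 25.6 / 19.36
Q = 1.3


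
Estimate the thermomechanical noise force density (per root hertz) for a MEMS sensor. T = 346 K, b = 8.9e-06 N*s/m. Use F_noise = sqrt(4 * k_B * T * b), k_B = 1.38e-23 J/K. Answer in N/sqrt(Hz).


Step 1: Compute 4 * k_B * T * b
= 4 * 1.38e-23 * 346 * 8.9e-06
= 1.6998e-25 N^2/Hz
Step 2: F_noise = sqrt(1.6998e-25)
F_noise = 4.12e-13 N/sqrt(Hz)


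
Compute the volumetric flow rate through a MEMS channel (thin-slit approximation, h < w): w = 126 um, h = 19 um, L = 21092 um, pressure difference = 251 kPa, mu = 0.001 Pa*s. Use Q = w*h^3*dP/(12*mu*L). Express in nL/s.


Step 1: Convert all dimensions to SI (meters).
w = 126e-6 m, h = 19e-6 m, L = 21092e-6 m, dP = 251e3 Pa
Step 2: Q = w * h^3 * dP / (12 * mu * L)
Q = 126e-6 * (19e-6)^3 * 251e3 / (12 * 0.001 * 21092e-6) = 8.570498e-10 m^3/s
Step 3: Convert Q from m^3/s to nL/s (1 m^3 = 1e12 nL, so multiply by 1e12).
Q = 857.05 nL/s


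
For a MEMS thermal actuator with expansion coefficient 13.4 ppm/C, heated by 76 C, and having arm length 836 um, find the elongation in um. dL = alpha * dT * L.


Step 1: Convert CTE: alpha = 13.4 ppm/C = 13.4e-6 /C
Step 2: dL = 13.4e-6 * 76 * 836
dL = 0.8514 um


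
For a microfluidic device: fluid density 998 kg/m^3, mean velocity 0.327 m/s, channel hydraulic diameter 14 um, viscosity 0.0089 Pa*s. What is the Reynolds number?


Step 1: Convert Dh to meters: Dh = 14e-6 m
Step 2: Re = rho * v * Dh / mu
Re = 998 * 0.327 * 14e-6 / 0.0089
Re = 0.513


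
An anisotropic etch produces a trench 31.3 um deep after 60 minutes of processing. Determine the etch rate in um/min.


Step 1: Etch rate = depth / time
Step 2: rate = 31.3 / 60
rate = 0.522 um/min


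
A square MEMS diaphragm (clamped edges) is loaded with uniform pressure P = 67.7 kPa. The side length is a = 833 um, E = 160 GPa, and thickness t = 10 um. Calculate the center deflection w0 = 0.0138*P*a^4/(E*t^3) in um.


Step 1: Convert pressure to compatible units (E is in GPa, so P in GPa).
P = 67.7 kPa = 67.7e-6 GPa
Step 2: Compute numerator: 0.0138 * P * a^4.
a^4 = 833^4 = 481481944321
numerator = 0.0138 * 67.7e-6 * 481481944321 = 4.498293e+05
Step 3: Compute denominator: E * t^3 = 160 * 10^3 = 160000
Step 4: w0 = numerator / denominator = 4.498293e+05 / 160000 = 2.8114 um


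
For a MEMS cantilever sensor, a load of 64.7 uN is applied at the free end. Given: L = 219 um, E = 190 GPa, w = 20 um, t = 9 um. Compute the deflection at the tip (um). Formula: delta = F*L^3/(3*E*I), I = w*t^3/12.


Step 1: Calculate the second moment of area.
I = w * t^3 / 12 = 20 * 9^3 / 12 = 1215.0 um^4
Step 2: Convert E to consistent units (1 GPa = 1000 uN/um^2).
E = 190 GPa = 190000 uN/um^2
Step 3: Calculate tip deflection.
delta = F * L^3 / (3 * E * I)
delta = 64.7 * 219^3 / (3 * 190000 * 1215.0)
delta = 0.9813 um


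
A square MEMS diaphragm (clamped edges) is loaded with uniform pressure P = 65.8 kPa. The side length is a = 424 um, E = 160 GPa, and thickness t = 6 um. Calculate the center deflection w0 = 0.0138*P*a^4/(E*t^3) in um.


Step 1: Convert pressure to compatible units (E is in GPa, so P in GPa).
P = 65.8 kPa = 65.8e-6 GPa
Step 2: Compute numerator: 0.0138 * P * a^4.
a^4 = 424^4 = 32319410176
numerator = 0.0138 * 65.8e-6 * 32319410176 = 2.93473e+04
Step 3: Compute denominator: E * t^3 = 160 * 6^3 = 34560
Step 4: w0 = numerator / denominator = 2.93473e+04 / 34560 = 0.8492 um


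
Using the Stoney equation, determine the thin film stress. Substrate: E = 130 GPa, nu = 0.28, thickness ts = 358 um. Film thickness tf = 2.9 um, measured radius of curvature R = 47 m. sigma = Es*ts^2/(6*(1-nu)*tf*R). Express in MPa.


Step 1: Compute numerator: Es * ts^2 = 130 * 358^2 = 16661320 (GPa*um^2)
Step 2: Compute denominator (R in um): 6*(1-nu)*tf*R = 6*0.72*2.9*47e6 = 588816000.0 (um^2)
Step 3: sigma (GPa) = 16661320 / 588816000.0 = 2.8296e-02 GPa
Step 4: Convert to MPa (x1000): sigma = 28.3 MPa


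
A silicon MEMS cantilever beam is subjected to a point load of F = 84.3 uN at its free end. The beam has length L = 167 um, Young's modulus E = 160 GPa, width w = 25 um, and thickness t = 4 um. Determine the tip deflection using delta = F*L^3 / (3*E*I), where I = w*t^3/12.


Step 1: Calculate the second moment of area.
I = w * t^3 / 12 = 25 * 4^3 / 12 = 133.3333 um^4
Step 2: Convert E to consistent units (1 GPa = 1000 uN/um^2).
E = 160 GPa = 160000 uN/um^2
Step 3: Calculate tip deflection.
delta = F * L^3 / (3 * E * I)
delta = 84.3 * 167^3 / (3 * 160000 * 133.3333)
delta = 6.1348 um


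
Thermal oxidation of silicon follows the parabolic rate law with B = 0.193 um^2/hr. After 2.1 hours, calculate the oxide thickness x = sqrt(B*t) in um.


Step 1: Compute B*t = 0.193 * 2.1 = 0.4053
Step 2: x = sqrt(0.4053)
x = 0.637 um


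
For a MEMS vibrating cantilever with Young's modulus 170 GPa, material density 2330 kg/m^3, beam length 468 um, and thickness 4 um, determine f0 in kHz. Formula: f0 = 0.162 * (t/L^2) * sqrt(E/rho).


Step 1: Convert units to SI.
t_SI = 4e-6 m, L_SI = 468e-6 m
Step 2: Calculate sqrt(E/rho).
sqrt(170e9 / 2330) = 8541.74 m/s
Step 3: Compute f0.
f0 = 0.162 * 4e-6 / (468e-6)^2 * 8541.74 = 25271.4 Hz = 25.27 kHz


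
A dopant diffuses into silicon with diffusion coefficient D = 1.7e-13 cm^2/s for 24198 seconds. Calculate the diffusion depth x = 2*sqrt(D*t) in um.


Step 1: Compute D*t = 1.7e-13 * 24198 = 4.11366e-09 cm^2
Step 2: sqrt(D*t) = 6.41378e-05 cm
Step 3: x = 2 * 6.41378e-05 cm = 1.282756e-04 cm
Step 4: Convert to um (1 cm = 1e4 um): x = 1.283 um


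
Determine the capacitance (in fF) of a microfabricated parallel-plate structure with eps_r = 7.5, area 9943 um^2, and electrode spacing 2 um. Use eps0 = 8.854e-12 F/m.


Step 1: Convert area to m^2: A = 9943e-12 m^2
Step 2: Convert gap to m: d = 2e-6 m
Step 3: C = eps0 * eps_r * A / d
C = 8.854e-12 * 7.5 * 9943e-12 / 2e-6
Step 4: Convert to fF (multiply by 1e15).
C = 330.13 fF


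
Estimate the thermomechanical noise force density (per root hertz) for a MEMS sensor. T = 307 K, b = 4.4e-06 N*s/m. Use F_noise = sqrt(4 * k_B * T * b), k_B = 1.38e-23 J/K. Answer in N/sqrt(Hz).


Step 1: Compute 4 * k_B * T * b
= 4 * 1.38e-23 * 307 * 4.4e-06
= 7.4564e-26 N^2/Hz
Step 2: F_noise = sqrt(7.4564e-26)
F_noise = 2.73e-13 N/sqrt(Hz)


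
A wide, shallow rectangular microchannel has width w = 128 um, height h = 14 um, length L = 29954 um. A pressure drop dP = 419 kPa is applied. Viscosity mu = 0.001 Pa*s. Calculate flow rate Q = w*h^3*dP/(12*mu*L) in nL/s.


Step 1: Convert all dimensions to SI (meters).
w = 128e-6 m, h = 14e-6 m, L = 29954e-6 m, dP = 419e3 Pa
Step 2: Q = w * h^3 * dP / (12 * mu * L)
Q = 128e-6 * (14e-6)^3 * 419e3 / (12 * 0.001 * 29954e-6) = 4.094228e-10 m^3/s
Step 3: Convert Q from m^3/s to nL/s (1 m^3 = 1e12 nL, so multiply by 1e12).
Q = 409.423 nL/s


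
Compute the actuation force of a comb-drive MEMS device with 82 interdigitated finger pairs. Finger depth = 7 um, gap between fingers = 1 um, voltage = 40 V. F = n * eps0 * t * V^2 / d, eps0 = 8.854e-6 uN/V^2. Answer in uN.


Step 1: Parameters: n=82, eps0=8.854e-6 uN/V^2, t=7 um, V=40 V, d=1 um
Step 2: V^2 = 1600
Step 3: F = 82 * 8.854e-6 * 7 * 1600 / 1
F = 8.132 uN


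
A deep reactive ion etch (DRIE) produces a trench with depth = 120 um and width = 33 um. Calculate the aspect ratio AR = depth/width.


Step 1: AR = depth / width
Step 2: AR = 120 / 33
AR = 3.6


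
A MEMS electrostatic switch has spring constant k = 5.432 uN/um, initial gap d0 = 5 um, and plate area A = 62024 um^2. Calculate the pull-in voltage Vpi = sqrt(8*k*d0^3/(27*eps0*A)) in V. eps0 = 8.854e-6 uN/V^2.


Step 1: Compute numerator: 8 * k * d0^3 = 8 * 5.432 * 5^3 = 5432.0
Step 2: Compute denominator: 27 * eps0 * A = 27 * 8.854e-6 * 62024 = 14.827333
Step 3: Vpi = sqrt(5432.0 / 14.827333)
Vpi = 19.14 V


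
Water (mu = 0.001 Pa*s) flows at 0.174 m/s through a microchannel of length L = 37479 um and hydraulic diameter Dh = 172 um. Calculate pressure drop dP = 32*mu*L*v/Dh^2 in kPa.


Step 1: Convert to SI: L = 37479e-6 m, Dh = 172e-6 m
Step 2: dP = 32 * 0.001 * 37479e-6 * 0.174 / (172e-6)^2
Step 3: dP = 7053.92 Pa
Step 4: Convert to kPa: dP = 7.05 kPa


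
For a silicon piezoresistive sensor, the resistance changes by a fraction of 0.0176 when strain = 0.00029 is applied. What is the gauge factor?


Step 1: Identify values.
dR/R = 0.0176, strain = 0.00029
Step 2: GF = (dR/R) / strain = 0.0176 / 0.00029
GF = 60.7


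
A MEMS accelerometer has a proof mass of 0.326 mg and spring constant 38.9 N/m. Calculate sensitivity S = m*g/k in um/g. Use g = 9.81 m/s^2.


Step 1: Convert mass: m = 0.326 mg = 3.26e-07 kg
Step 2: S = m * g / k = 3.26e-07 * 9.81 / 38.9
Step 3: S = 8.22e-08 m/g
Step 4: Convert to um/g: S = 0.082 um/g


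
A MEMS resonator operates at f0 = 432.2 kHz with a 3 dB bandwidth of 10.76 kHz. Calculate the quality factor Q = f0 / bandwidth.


Step 1: Q = f0 / bandwidth
Step 2: Q = 432.2 / 10.76
Q = 40.2


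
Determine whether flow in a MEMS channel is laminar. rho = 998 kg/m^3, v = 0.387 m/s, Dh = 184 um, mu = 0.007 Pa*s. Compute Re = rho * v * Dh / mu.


Step 1: Convert Dh to meters: Dh = 184e-6 m
Step 2: Re = rho * v * Dh / mu
Re = 998 * 0.387 * 184e-6 / 0.007
Re = 10.152
Since Re = 10.152 is below ~2300, the flow is laminar.


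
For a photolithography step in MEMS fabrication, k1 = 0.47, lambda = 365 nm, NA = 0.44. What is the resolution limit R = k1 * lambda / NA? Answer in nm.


Step 1: Identify values: k1 = 0.47, lambda = 365 nm, NA = 0.44
Step 2: R = k1 * lambda / NA
R = 0.47 * 365 / 0.44
R = 389.9 nm


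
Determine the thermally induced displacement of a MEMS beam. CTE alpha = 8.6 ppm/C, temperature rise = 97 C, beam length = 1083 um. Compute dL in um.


Step 1: Convert CTE: alpha = 8.6 ppm/C = 8.6e-6 /C
Step 2: dL = 8.6e-6 * 97 * 1083
dL = 0.9034 um


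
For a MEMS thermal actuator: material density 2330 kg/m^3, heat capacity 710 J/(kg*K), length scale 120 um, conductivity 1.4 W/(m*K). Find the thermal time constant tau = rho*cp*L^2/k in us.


Step 1: Convert L to m: L = 120e-6 m
Step 2: L^2 = (120e-6)^2 = 1.44e-08 m^2
Step 3: tau = 2330 * 710 * 1.44e-08 / 1.4 = 1.701565714e-02 s
Step 4: Convert to microseconds (multiply by 1e6).
tau = 17015.657 us


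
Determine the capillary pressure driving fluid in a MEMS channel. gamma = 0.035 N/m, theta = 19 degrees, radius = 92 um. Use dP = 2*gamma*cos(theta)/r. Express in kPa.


Step 1: cos(19 deg) = 0.9455
Step 2: Convert r to m: r = 92e-6 m
Step 3: dP = 2 * 0.035 * 0.9455 / 92e-6 = 719.4 Pa
Step 4: Convert Pa to kPa (divide by 1000).
dP = 0.72 kPa


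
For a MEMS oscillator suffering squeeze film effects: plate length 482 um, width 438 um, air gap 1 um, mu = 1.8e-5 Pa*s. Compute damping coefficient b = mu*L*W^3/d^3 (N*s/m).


Step 1: Convert to SI.
L = 482e-6 m, W = 438e-6 m, d = 1e-6 m
Step 2: W^3 = (438e-6)^3 = 8.40e-11 m^3
Step 3: d^3 = (1e-6)^3 = 1.00e-18 m^3
Step 4: b = 1.8e-5 * 482e-6 * 8.40e-11 / 1.00e-18
b = 7.29e-01 N*s/m


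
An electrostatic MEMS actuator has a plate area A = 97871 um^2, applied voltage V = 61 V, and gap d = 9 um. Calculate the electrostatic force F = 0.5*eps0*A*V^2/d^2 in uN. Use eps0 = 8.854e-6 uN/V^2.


Step 1: Identify parameters.
eps0 = 8.854e-6 uN/V^2, A = 97871 um^2, V = 61 V, d = 9 um
Step 2: Compute V^2 = 61^2 = 3721
Step 3: Compute d^2 = 9^2 = 81
Step 4: F = 0.5 * 8.854e-6 * 97871 * 3721 / 81
F = 19.904 uN


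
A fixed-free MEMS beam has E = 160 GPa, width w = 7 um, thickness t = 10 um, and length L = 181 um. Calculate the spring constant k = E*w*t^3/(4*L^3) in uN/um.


Step 1: Convert E to consistent units (1 GPa = 1000 uN/um^2).
E = 160 GPa = 160000 uN/um^2
Step 2: Compute t^3 = 10^3 = 1000
Step 3: Compute L^3 = 181^3 = 5929741
Step 4: k = 160000 * 7 * 1000 / (4 * 5929741)
k = 47.2196 uN/um


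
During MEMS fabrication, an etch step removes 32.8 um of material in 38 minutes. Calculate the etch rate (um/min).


Step 1: Etch rate = depth / time
Step 2: rate = 32.8 / 38
rate = 0.863 um/min


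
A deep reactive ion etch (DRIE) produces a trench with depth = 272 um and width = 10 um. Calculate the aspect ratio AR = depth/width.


Step 1: AR = depth / width
Step 2: AR = 272 / 10
AR = 27.2


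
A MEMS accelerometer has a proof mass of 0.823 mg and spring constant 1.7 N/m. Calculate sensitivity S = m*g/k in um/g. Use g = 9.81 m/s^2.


Step 1: Convert mass: m = 0.823 mg = 8.23e-07 kg
Step 2: S = m * g / k = 8.23e-07 * 9.81 / 1.7
Step 3: S = 4.75e-06 m/g
Step 4: Convert to um/g: S = 4.749 um/g


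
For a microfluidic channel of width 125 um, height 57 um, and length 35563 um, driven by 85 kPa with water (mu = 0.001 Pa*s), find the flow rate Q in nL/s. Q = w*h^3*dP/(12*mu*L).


Step 1: Convert all dimensions to SI (meters).
w = 125e-6 m, h = 57e-6 m, L = 35563e-6 m, dP = 85e3 Pa
Step 2: Q = w * h^3 * dP / (12 * mu * L)
Q = 125e-6 * (57e-6)^3 * 85e3 / (12 * 0.001 * 35563e-6) = 4.61077437e-09 m^3/s
Step 3: Convert Q from m^3/s to nL/s (1 m^3 = 1e12 nL, so multiply by 1e12).
Q = 4610.774 nL/s


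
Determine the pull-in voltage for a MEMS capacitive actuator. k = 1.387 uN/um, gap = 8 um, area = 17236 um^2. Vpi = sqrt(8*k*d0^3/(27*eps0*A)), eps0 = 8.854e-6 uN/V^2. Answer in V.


Step 1: Compute numerator: 8 * k * d0^3 = 8 * 1.387 * 8^3 = 5681.152
Step 2: Compute denominator: 27 * eps0 * A = 27 * 8.854e-6 * 17236 = 4.120404
Step 3: Vpi = sqrt(5681.152 / 4.120404)
Vpi = 37.13 V


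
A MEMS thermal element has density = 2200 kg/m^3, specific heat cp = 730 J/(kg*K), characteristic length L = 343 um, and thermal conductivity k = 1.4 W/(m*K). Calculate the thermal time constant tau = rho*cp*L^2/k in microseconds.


Step 1: Convert L to m: L = 343e-6 m
Step 2: L^2 = (343e-6)^2 = 1.17649e-07 m^2
Step 3: tau = 2200 * 730 * 1.17649e-07 / 1.4 = 1.3496021e-01 s
Step 4: Convert to microseconds (multiply by 1e6).
tau = 134960.21 us


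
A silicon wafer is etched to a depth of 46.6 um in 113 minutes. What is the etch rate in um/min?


Step 1: Etch rate = depth / time
Step 2: rate = 46.6 / 113
rate = 0.412 um/min


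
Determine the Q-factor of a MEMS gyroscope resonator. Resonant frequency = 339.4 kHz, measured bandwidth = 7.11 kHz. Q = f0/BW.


Step 1: Q = f0 / bandwidth
Step 2: Q = 339.4 / 7.11
Q = 47.7


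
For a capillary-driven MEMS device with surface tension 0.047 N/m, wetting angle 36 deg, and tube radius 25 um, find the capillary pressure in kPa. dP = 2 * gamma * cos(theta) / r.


Step 1: cos(36 deg) = 0.809
Step 2: Convert r to m: r = 25e-6 m
Step 3: dP = 2 * 0.047 * 0.809 / 25e-6 = 3041.8 Pa
Step 4: Convert Pa to kPa (divide by 1000).
dP = 3.04 kPa


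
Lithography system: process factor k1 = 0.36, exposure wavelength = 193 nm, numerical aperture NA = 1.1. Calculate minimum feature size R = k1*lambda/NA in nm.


Step 1: Identify values: k1 = 0.36, lambda = 193 nm, NA = 1.1
Step 2: R = k1 * lambda / NA
R = 0.36 * 193 / 1.1
R = 63.2 nm


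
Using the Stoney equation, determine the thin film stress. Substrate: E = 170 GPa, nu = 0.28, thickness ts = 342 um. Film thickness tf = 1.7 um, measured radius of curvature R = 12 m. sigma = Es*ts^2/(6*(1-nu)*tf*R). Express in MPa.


Step 1: Compute numerator: Es * ts^2 = 170 * 342^2 = 19883880 (GPa*um^2)
Step 2: Compute denominator (R in um): 6*(1-nu)*tf*R = 6*0.72*1.7*12e6 = 88128000.0 (um^2)
Step 3: sigma (GPa) = 19883880 / 88128000.0 = 2.25625e-01 GPa
Step 4: Convert to MPa (x1000): sigma = 225.6 MPa


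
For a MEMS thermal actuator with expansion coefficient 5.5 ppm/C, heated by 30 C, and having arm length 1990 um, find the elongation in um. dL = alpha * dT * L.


Step 1: Convert CTE: alpha = 5.5 ppm/C = 5.5e-6 /C
Step 2: dL = 5.5e-6 * 30 * 1990
dL = 0.3284 um


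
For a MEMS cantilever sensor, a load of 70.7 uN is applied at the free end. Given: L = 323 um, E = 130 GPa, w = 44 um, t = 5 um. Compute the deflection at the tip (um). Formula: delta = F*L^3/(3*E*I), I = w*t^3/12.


Step 1: Calculate the second moment of area.
I = w * t^3 / 12 = 44 * 5^3 / 12 = 458.3333 um^4
Step 2: Convert E to consistent units (1 GPa = 1000 uN/um^2).
E = 130 GPa = 130000 uN/um^2
Step 3: Calculate tip deflection.
delta = F * L^3 / (3 * E * I)
delta = 70.7 * 323^3 / (3 * 130000 * 458.3333)
delta = 13.3285 um


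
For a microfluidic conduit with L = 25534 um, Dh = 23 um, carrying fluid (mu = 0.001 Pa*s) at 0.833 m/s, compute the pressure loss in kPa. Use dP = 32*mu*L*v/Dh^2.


Step 1: Convert to SI: L = 25534e-6 m, Dh = 23e-6 m
Step 2: dP = 32 * 0.001 * 25534e-6 * 0.833 / (23e-6)^2
Step 3: dP = 1286643.30 Pa
Step 4: Convert to kPa: dP = 1286.64 kPa


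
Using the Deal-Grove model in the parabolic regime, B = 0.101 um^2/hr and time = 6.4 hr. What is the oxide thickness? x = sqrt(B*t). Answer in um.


Step 1: Compute B*t = 0.101 * 6.4 = 0.6464
Step 2: x = sqrt(0.6464)
x = 0.804 um


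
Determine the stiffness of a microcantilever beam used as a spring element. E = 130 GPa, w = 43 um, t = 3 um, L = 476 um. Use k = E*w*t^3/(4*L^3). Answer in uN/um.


Step 1: Convert E to consistent units (1 GPa = 1000 uN/um^2).
E = 130 GPa = 130000 uN/um^2
Step 2: Compute t^3 = 3^3 = 27
Step 3: Compute L^3 = 476^3 = 107850176
Step 4: k = 130000 * 43 * 27 / (4 * 107850176)
k = 0.3499 uN/um


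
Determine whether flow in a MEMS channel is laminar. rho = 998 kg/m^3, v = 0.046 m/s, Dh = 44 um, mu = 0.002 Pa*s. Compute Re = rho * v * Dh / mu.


Step 1: Convert Dh to meters: Dh = 44e-6 m
Step 2: Re = rho * v * Dh / mu
Re = 998 * 0.046 * 44e-6 / 0.002
Re = 1.01
Since Re = 1.01 is below ~2300, the flow is laminar.


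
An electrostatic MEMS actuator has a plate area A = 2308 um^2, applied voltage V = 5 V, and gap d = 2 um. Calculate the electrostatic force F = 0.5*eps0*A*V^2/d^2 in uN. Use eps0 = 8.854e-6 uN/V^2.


Step 1: Identify parameters.
eps0 = 8.854e-6 uN/V^2, A = 2308 um^2, V = 5 V, d = 2 um
Step 2: Compute V^2 = 5^2 = 25
Step 3: Compute d^2 = 2^2 = 4
Step 4: F = 0.5 * 8.854e-6 * 2308 * 25 / 4
F = 0.064 uN


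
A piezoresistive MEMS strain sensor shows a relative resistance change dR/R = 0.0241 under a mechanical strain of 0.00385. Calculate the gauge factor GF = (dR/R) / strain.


Step 1: Identify values.
dR/R = 0.0241, strain = 0.00385
Step 2: GF = (dR/R) / strain = 0.0241 / 0.00385
GF = 6.3


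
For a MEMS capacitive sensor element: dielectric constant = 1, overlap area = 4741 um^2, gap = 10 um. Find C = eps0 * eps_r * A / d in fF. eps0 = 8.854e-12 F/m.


Step 1: Convert area to m^2: A = 4741e-12 m^2
Step 2: Convert gap to m: d = 10e-6 m
Step 3: C = eps0 * eps_r * A / d
C = 8.854e-12 * 1 * 4741e-12 / 10e-6
Step 4: Convert to fF (multiply by 1e15).
C = 4.2 fF


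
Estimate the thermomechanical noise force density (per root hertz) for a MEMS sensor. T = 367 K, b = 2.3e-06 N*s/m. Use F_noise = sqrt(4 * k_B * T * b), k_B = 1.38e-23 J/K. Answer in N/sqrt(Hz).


Step 1: Compute 4 * k_B * T * b
= 4 * 1.38e-23 * 367 * 2.3e-06
= 4.6594e-26 N^2/Hz
Step 2: F_noise = sqrt(4.6594e-26)
F_noise = 2.16e-13 N/sqrt(Hz)


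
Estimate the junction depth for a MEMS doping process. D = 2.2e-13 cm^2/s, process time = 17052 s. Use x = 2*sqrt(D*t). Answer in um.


Step 1: Compute D*t = 2.2e-13 * 17052 = 3.75144e-09 cm^2
Step 2: sqrt(D*t) = 6.1249e-05 cm
Step 3: x = 2 * 6.1249e-05 cm = 1.22498e-04 cm
Step 4: Convert to um (1 cm = 1e4 um): x = 1.225 um


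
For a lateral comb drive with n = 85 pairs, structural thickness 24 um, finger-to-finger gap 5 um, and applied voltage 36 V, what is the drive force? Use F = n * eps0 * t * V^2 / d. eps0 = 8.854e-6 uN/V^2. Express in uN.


Step 1: Parameters: n=85, eps0=8.854e-6 uN/V^2, t=24 um, V=36 V, d=5 um
Step 2: V^2 = 1296
Step 3: F = 85 * 8.854e-6 * 24 * 1296 / 5
F = 4.682 uN


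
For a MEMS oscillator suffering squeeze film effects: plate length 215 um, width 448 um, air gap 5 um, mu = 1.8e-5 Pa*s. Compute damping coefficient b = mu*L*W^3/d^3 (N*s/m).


Step 1: Convert to SI.
L = 215e-6 m, W = 448e-6 m, d = 5e-6 m
Step 2: W^3 = (448e-6)^3 = 8.99e-11 m^3
Step 3: d^3 = (5e-6)^3 = 1.25e-16 m^3
Step 4: b = 1.8e-5 * 215e-6 * 8.99e-11 / 1.25e-16
b = 2.78e-03 N*s/m


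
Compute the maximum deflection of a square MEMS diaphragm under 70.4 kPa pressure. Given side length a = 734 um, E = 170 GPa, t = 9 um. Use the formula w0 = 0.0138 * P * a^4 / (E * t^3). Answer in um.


Step 1: Convert pressure to compatible units (E is in GPa, so P in GPa).
P = 70.4 kPa = 70.4e-6 GPa
Step 2: Compute numerator: 0.0138 * P * a^4.
a^4 = 734^4 = 290258027536
numerator = 0.0138 * 70.4e-6 * 290258027536 = 2.819915e+05
Step 3: Compute denominator: E * t^3 = 170 * 9^3 = 123930
Step 4: w0 = numerator / denominator = 2.819915e+05 / 123930 = 2.2754 um


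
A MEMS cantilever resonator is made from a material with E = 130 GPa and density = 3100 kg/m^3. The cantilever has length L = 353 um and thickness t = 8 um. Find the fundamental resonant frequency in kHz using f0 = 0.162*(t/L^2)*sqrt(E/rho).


Step 1: Convert units to SI.
t_SI = 8e-6 m, L_SI = 353e-6 m
Step 2: Calculate sqrt(E/rho).
sqrt(130e9 / 3100) = 6475.76 m/s
Step 3: Compute f0.
f0 = 0.162 * 8e-6 / (353e-6)^2 * 6475.76 = 67351.4 Hz = 67.35 kHz


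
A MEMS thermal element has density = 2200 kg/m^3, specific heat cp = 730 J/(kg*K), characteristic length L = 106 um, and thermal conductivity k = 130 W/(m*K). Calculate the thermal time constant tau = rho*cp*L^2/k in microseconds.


Step 1: Convert L to m: L = 106e-6 m
Step 2: L^2 = (106e-6)^2 = 1.1236e-08 m^2
Step 3: tau = 2200 * 730 * 1.1236e-08 / 130 = 1.3880782e-04 s
Step 4: Convert to microseconds (multiply by 1e6).
tau = 138.808 us


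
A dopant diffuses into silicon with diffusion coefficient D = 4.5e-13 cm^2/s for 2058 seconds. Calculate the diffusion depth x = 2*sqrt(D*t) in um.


Step 1: Compute D*t = 4.5e-13 * 2058 = 9.261e-10 cm^2
Step 2: sqrt(D*t) = 3.0432e-05 cm
Step 3: x = 2 * 3.0432e-05 cm = 6.0864e-05 cm
Step 4: Convert to um (1 cm = 1e4 um): x = 0.609 um


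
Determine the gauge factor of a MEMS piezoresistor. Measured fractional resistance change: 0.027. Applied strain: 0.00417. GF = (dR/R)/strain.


Step 1: Identify values.
dR/R = 0.027, strain = 0.00417
Step 2: GF = (dR/R) / strain = 0.027 / 0.00417
GF = 6.5


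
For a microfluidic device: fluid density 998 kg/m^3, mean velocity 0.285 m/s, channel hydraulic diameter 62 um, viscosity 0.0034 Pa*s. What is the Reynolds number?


Step 1: Convert Dh to meters: Dh = 62e-6 m
Step 2: Re = rho * v * Dh / mu
Re = 998 * 0.285 * 62e-6 / 0.0034
Re = 5.187


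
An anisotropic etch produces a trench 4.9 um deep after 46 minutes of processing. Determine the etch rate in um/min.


Step 1: Etch rate = depth / time
Step 2: rate = 4.9 / 46
rate = 0.107 um/min


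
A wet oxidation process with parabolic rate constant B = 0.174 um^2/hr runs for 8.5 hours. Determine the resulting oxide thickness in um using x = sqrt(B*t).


Step 1: Compute B*t = 0.174 * 8.5 = 1.479
Step 2: x = sqrt(1.479)
x = 1.216 um


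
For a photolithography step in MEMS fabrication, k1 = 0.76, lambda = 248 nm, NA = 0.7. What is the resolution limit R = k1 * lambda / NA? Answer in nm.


Step 1: Identify values: k1 = 0.76, lambda = 248 nm, NA = 0.7
Step 2: R = k1 * lambda / NA
R = 0.76 * 248 / 0.7
R = 269.3 nm


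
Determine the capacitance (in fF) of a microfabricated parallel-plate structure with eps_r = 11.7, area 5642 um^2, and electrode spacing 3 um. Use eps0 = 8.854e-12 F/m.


Step 1: Convert area to m^2: A = 5642e-12 m^2
Step 2: Convert gap to m: d = 3e-6 m
Step 3: C = eps0 * eps_r * A / d
C = 8.854e-12 * 11.7 * 5642e-12 / 3e-6
Step 4: Convert to fF (multiply by 1e15).
C = 194.82 fF


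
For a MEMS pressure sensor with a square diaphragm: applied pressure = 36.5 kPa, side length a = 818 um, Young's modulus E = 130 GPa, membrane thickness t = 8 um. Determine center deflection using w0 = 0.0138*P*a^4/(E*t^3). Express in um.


Step 1: Convert pressure to compatible units (E is in GPa, so P in GPa).
P = 36.5 kPa = 36.5e-6 GPa
Step 2: Compute numerator: 0.0138 * P * a^4.
a^4 = 818^4 = 447726927376
numerator = 0.0138 * 36.5e-6 * 447726927376 = 2.255201e+05
Step 3: Compute denominator: E * t^3 = 130 * 8^3 = 66560
Step 4: w0 = numerator / denominator = 2.255201e+05 / 66560 = 3.3882 um


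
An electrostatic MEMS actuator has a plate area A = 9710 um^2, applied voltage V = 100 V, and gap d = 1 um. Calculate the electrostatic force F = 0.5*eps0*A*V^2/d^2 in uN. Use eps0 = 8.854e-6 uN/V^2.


Step 1: Identify parameters.
eps0 = 8.854e-6 uN/V^2, A = 9710 um^2, V = 100 V, d = 1 um
Step 2: Compute V^2 = 100^2 = 10000
Step 3: Compute d^2 = 1^2 = 1
Step 4: F = 0.5 * 8.854e-6 * 9710 * 10000 / 1
F = 429.862 uN


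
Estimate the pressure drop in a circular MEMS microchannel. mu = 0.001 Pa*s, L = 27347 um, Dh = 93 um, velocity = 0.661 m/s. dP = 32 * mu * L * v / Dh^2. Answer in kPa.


Step 1: Convert to SI: L = 27347e-6 m, Dh = 93e-6 m
Step 2: dP = 32 * 0.001 * 27347e-6 * 0.661 / (93e-6)^2
Step 3: dP = 66879.84 Pa
Step 4: Convert to kPa: dP = 66.88 kPa


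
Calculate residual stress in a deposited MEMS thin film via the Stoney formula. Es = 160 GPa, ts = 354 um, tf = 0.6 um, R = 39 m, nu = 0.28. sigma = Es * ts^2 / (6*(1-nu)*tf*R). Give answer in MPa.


Step 1: Compute numerator: Es * ts^2 = 160 * 354^2 = 20050560 (GPa*um^2)
Step 2: Compute denominator (R in um): 6*(1-nu)*tf*R = 6*0.72*0.6*39e6 = 101088000.0 (um^2)
Step 3: sigma (GPa) = 20050560 / 101088000.0 = 1.98348e-01 GPa
Step 4: Convert to MPa (x1000): sigma = 198.3 MPa


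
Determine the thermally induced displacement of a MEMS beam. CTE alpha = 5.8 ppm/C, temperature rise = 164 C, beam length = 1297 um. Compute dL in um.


Step 1: Convert CTE: alpha = 5.8 ppm/C = 5.8e-6 /C
Step 2: dL = 5.8e-6 * 164 * 1297
dL = 1.2337 um


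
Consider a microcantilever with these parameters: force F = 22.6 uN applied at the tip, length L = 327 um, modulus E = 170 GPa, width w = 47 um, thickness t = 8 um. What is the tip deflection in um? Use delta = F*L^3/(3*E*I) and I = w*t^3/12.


Step 1: Calculate the second moment of area.
I = w * t^3 / 12 = 47 * 8^3 / 12 = 2005.3333 um^4
Step 2: Convert E to consistent units (1 GPa = 1000 uN/um^2).
E = 170 GPa = 170000 uN/um^2
Step 3: Calculate tip deflection.
delta = F * L^3 / (3 * E * I)
delta = 22.6 * 327^3 / (3 * 170000 * 2005.3333)
delta = 0.7727 um


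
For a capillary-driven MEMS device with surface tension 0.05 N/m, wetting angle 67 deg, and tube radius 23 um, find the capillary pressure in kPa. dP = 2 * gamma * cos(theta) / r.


Step 1: cos(67 deg) = 0.3907
Step 2: Convert r to m: r = 23e-6 m
Step 3: dP = 2 * 0.05 * 0.3907 / 23e-6 = 1698.7 Pa
Step 4: Convert Pa to kPa (divide by 1000).
dP = 1.7 kPa
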